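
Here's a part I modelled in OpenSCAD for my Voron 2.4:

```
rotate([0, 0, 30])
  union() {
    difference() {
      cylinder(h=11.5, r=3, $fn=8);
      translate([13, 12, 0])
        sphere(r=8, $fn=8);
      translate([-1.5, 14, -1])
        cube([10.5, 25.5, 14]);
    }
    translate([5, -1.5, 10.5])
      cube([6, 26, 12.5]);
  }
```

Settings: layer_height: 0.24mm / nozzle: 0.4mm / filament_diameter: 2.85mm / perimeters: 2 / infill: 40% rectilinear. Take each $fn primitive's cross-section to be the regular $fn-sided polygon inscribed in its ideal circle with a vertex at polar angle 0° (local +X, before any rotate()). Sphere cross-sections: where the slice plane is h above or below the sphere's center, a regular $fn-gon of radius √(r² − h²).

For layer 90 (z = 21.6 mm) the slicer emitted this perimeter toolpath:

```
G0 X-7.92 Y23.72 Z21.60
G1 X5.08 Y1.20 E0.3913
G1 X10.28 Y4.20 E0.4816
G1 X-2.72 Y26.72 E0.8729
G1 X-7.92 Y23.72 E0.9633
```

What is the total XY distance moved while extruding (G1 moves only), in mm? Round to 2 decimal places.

64.01 mm

Sum the Euclidean lengths of each G1 segment: total = 64.01 mm.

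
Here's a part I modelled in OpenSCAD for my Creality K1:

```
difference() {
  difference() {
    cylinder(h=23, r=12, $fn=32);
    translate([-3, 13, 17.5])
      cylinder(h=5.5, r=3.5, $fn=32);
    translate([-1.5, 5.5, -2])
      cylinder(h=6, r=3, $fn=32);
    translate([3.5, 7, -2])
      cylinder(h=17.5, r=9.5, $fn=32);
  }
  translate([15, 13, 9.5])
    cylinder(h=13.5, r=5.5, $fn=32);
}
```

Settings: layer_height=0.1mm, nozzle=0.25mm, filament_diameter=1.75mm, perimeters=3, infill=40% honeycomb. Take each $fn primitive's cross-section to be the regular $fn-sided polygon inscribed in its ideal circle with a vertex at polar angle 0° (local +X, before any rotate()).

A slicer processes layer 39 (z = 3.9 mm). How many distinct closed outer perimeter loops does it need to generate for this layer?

At z = 3.9 mm: the cylinder: section is a regular 32-gon, circumradius r=12; the cylinder at (-3, 13) is not intersected at this z (z outside [17.5, 23]); the cylinder at (-1.5, 5.5): section is a regular 32-gon, circumradius r=3; the r=9.5 cylinder at (3.5, 7) contributes a regular 32-gon of circumradius 9.5; Taking the first minus the rest: starting from the r=12 cylinder, the r=3 cylinder at (-1.5, 5.5) lies wholly inside it (removes its full 28.09 mm² and its 18.82 mm outline becomes a hole wall); the r=9.5 cylinder at (3.5, 7) partially overlaps it — only the 164.47 mm² overlap (of its 281.71 mm²) is removed, clipping the outline — 1 connected region; the cylinder at (15, 13) is absent (z outside [9.5, 23]); Taking the first minus the rest: none of the subtracted shapes is present at this height, so that combined region is unchanged — 1 connected region. The result has 1 disconnected region.

1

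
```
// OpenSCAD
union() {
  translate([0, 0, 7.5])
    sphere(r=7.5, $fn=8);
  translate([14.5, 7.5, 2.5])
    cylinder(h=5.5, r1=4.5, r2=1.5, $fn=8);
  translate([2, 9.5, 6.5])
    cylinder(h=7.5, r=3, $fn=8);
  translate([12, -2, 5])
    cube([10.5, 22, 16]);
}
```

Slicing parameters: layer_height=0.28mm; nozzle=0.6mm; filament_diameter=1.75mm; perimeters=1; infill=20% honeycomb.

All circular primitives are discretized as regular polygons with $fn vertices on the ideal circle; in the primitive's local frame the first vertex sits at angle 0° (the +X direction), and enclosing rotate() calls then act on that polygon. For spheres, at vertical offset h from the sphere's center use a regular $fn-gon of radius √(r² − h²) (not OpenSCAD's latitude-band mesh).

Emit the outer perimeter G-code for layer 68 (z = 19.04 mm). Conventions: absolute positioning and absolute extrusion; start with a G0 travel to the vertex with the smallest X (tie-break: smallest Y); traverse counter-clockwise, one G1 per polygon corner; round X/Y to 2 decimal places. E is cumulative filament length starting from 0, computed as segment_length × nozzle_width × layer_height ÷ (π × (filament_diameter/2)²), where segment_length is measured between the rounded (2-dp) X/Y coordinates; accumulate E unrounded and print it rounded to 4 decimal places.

G0 X12.00 Y-2.00 Z19.04
G1 X22.50 Y-2.00 E0.7334
G1 X22.50 Y20.00 E2.2700
G1 X12.00 Y20.00 E3.0034
G1 X12.00 Y-2.00 E4.5400

At z = 19.04 mm: the sphere is absent (|z−center|=11.540 > r=7.5); the cone at (14.5, 7.5) is absent (z outside [2.5, 8]); the cylinder at (2, 9.5) is not intersected at this z (z outside [6.5, 14]); the cube at (12, -2) is present — its section is the full 10.5×22 rectangle; Merging all regions: only the 10.5×22 cube at (12, -2) is present, so the union is just that shape — 1 connected region. The outline is a single polygon with 4 vertices. Extrusion per mm of travel: 0.6 × 0.28 / (π × 0.875²) = 0.069846. Accumulating E over each segment gives final E = 4.5400.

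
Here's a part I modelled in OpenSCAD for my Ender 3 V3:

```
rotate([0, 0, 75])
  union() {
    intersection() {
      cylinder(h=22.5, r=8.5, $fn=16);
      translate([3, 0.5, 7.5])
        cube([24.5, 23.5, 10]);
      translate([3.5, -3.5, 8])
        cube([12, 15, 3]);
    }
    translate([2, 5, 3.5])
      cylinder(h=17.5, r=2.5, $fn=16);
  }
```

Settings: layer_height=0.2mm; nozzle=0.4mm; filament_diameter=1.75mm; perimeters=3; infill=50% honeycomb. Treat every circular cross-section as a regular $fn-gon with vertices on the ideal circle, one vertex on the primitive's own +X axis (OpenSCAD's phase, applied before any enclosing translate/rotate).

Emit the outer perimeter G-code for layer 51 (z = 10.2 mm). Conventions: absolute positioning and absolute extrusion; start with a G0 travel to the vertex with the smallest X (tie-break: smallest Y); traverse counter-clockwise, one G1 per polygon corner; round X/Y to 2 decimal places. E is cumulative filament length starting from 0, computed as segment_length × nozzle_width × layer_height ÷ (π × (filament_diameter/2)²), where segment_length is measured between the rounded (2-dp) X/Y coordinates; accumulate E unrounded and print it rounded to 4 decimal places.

At z = 10.2 mm: the cylinder: section is a regular 16-gon, circumradius r=8.5; the 24.5×23.5 cube at (3, 0.5) contributes its full rectangle; the cube at (3.5, -3.5) is present — its section is the full 12×15 rectangle; After intersecting: the 24.5×23.5 cube at (3, 0.5) partially overlaps the r=8.5 cylinder; clipping to the common part keeps 27.97 mm²; the 12×15 cube at (3.5, -3.5) partially overlaps the running intersection; clipping to the common part keeps 24.31 mm² — 1 connected region; the r=2.5 cylinder at (2, 5) contributes a regular 16-gon of circumradius 2.5; Merging all regions: the regions partially overlap (shared area 2.65 mm²), so overlapping operands fuse into one piece — 1 connected region; (rotated 75° about Z; rotation is an isometry so areas/perimeters/island counts are preserved). The outline is a single polygon with 18 vertices. Extrusion per mm of travel: 0.4 × 0.2 / (π × 0.875²) = 0.033260. Accumulating E over each segment gives final E = 0.9445.

G0 X-6.79 Y2.90 Z10.20
G1 X-6.48 Y1.98 E0.0323
G1 X-5.83 Y1.24 E0.0650
G1 X-4.96 Y0.81 E0.0973
G1 X-3.99 Y0.75 E0.1297
G1 X-3.06 Y1.06 E0.1623
G1 X-2.33 Y1.70 E0.1945
G1 X-1.90 Y2.58 E0.2271
G1 X-1.83 Y3.55 E0.2595
G1 X-2.04 Y4.17 E0.2812
G1 X0.42 Y3.51 E0.3660
G1 X1.69 Y8.24 E0.5288
G1 X-1.11 Y8.43 E0.6222
G1 X-4.25 Y7.36 E0.7325
G1 X-6.52 Y5.37 E0.8329
G1 X-5.80 Y5.18 E0.8577
G1 X-6.30 Y4.75 E0.8796
G1 X-6.73 Y3.87 E0.9122
G1 X-6.79 Y2.90 E0.9445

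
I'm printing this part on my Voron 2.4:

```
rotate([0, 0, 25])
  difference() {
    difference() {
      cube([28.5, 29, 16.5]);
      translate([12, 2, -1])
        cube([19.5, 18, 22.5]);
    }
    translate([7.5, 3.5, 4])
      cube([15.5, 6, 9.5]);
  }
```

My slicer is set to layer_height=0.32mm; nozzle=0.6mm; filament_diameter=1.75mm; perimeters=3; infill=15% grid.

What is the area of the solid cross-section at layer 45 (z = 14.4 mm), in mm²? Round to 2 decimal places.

At z = 14.4 mm: the cube is present — its section is the full 28.5×29 rectangle (area 826.50 mm²); the cube at (12, 2) (footprint 19.5×18) is included at this height (area 351.00 mm²); After the difference (first − rest): starting from the 28.5×29 cube (826.50 mm²), the 19.5×18 cube at (12, 2) partially overlaps it — only the 297.00 mm² overlap (of its 351.00 mm²) is removed, clipping the outline — area = 529.50 mm²; the cube at (7.5, 3.5) is not intersected at this z (z outside [4, 13.5]); Taking the first minus the rest: none of the subtracted shapes is present at this height, so the result so far is unchanged — area = 529.50 mm²; (whole slice rotated 25° about Z — lengths, areas and connectivity unchanged). Overall, the cross-section is a single solid region. Net area = 529.50 mm².

529.50 mm²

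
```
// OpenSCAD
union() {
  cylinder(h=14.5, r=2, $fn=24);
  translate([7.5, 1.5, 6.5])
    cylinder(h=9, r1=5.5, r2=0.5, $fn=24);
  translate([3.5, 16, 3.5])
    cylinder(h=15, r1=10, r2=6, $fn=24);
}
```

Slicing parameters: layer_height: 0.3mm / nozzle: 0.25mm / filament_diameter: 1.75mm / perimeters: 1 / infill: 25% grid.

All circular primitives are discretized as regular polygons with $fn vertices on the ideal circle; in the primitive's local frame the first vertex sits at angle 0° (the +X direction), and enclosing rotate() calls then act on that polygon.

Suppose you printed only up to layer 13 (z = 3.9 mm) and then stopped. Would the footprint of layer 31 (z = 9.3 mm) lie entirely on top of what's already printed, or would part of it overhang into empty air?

Compare the two slices. At z = 3.9: the r=2 cylinder gives a regular 24-gon of circumradius 2 (constant along its height) (area = (24/2)·2.000²·sin(360°/24) = 12.42 mm²); the cone at (7.5, 1.5) does not reach this height (z outside [6.5, 15.5]); the cone at (3.5, 16) contributes a regular 24-gon of circumradius 9.893 (interpolated between r1=10 and r2=6 at t=0.027) (area = (24/2)·9.893²·sin(360°/24) = 303.99 mm²); Taking the union: the 2 present regions are separate (no shared area or edge), so areas and boundary lengths simply add and each stays a separate island — area = 316.42 mm². At z = 9.3: the r=2 cylinder gives a regular 24-gon of circumradius 2 (constant along its height) (area = (24/2)·2.000²·sin(360°/24) = 12.42 mm²); the cone at (7.5, 1.5): at t=0.311 of its height the radius interpolates to r₁+(r₂−r₁)t = 3.944, giving a regular 24-gon of that circumradius (area = (24/2)·3.944²·sin(360°/24) = 48.32 mm²); the cone at (3.5, 16): at t=0.387 of its height the radius interpolates to r₁+(r₂−r₁)t = 8.453, giving a regular 24-gon of that circumradius (area = (24/2)·8.453²·sin(360°/24) = 221.94 mm²); Taking the union: the 3 present regions are separate (no shared area or edge), so areas and boundary lengths simply add and each stays a separate island — area = 282.68 mm². Checking containment: at z = 9.3 the cross-section extends beyond the z = 3.9 cross-section by about 48.32 mm².

part overhangs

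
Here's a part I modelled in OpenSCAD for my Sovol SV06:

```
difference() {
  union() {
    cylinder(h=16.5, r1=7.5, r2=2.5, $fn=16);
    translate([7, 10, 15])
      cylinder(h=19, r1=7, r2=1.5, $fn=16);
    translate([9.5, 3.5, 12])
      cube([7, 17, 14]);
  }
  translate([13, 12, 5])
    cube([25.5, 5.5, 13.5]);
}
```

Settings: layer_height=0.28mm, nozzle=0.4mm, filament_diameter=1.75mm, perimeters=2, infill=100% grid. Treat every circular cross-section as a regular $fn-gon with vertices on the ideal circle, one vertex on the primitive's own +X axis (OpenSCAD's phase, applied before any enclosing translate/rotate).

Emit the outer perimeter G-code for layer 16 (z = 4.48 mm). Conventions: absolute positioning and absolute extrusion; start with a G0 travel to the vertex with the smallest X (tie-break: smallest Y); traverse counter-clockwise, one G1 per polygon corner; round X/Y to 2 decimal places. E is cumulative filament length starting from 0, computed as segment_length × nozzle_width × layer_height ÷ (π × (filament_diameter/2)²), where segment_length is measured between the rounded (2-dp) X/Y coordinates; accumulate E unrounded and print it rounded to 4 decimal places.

At z = 4.48 mm: the cone: at t=0.272 of its height the radius interpolates to r₁+(r₂−r₁)t = 6.142, giving a regular 16-gon of that circumradius; the cone at (7, 10) does not reach this height (z outside [15, 34]); the cube at (9.5, 3.5) is not intersected at this z (z outside [12, 26]); Merging all regions: only the cone is present, so the union is just that shape — 1 connected region; the cube at (13, 12) is not intersected at this z (z outside [5, 18.5]); Taking the first minus the rest: none of the subtracted shapes is present at this height, so the result so far is unchanged — 1 connected region. The outline is a single polygon with 16 vertices. Extrusion per mm of travel: 0.4 × 0.28 / (π × 0.875²) = 0.046564. Accumulating E over each segment gives final E = 1.7844.

G0 X-6.14 Y0.00 Z4.48
G1 X-5.67 Y-2.35 E0.1116
G1 X-4.34 Y-4.34 E0.2230
G1 X-2.35 Y-5.67 E0.3345
G1 X0.00 Y-6.14 E0.4461
G1 X2.35 Y-5.67 E0.5577
G1 X4.34 Y-4.34 E0.6691
G1 X5.67 Y-2.35 E0.7806
G1 X6.14 Y0.00 E0.8922
G1 X5.67 Y2.35 E1.0038
G1 X4.34 Y4.34 E1.1152
G1 X2.35 Y5.67 E1.2267
G1 X0.00 Y6.14 E1.3383
G1 X-2.35 Y5.67 E1.4499
G1 X-4.34 Y4.34 E1.5613
G1 X-5.67 Y2.35 E1.6728
G1 X-6.14 Y0.00 E1.7844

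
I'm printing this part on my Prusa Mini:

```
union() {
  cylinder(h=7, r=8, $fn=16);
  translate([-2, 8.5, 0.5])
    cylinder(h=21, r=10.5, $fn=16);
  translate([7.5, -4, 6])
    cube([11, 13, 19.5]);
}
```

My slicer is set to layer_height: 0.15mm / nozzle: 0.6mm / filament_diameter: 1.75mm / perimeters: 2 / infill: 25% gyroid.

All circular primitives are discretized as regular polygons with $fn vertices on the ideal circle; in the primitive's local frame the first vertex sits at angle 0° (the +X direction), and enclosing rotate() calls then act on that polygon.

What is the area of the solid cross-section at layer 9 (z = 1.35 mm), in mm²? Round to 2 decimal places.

At z = 1.35 mm: the r=8 cylinder contributes a regular 16-gon of circumradius 8 (area = (16/2)·8.000²·sin(360°/16) = 195.93 mm²); the r=10.5 cylinder at (-2, 8.5) gives a regular 16-gon of circumradius 10.5 (constant along its height) (area = (16/2)·10.500²·sin(360°/16) = 337.53 mm²); the cube at (7.5, -4) is not intersected at this z (z outside [6, 25.5]); Combining (union): the regions partially overlap — summed areas 533.46 mm² minus the doubly-counted overlap 106.32 mm² gives 427.14 mm² — area = 427.14 mm². Overall, the cross-section is a single solid region. Net area = 427.14 mm².

427.14 mm²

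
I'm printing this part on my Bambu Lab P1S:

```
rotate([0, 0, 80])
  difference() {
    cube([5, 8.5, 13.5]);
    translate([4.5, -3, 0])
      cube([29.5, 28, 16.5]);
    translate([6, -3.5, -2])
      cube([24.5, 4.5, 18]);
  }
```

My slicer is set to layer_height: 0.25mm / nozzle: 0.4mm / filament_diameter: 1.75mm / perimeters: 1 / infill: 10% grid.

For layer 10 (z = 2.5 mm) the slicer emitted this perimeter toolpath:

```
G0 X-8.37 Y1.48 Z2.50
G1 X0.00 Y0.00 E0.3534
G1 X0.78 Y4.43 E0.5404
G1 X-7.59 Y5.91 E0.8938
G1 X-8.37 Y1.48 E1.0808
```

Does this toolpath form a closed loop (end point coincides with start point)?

Start point (G0): (-8.37, 1.48). End point (last G1): the path returns to the start — closed.

yes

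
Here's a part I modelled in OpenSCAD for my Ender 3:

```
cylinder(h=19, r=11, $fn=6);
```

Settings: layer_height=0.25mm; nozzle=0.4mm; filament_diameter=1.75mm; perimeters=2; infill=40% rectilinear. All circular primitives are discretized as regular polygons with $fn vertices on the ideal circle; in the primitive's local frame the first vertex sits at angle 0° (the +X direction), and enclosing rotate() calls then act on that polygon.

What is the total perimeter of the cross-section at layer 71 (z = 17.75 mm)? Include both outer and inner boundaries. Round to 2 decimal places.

At z = 17.75 mm: the cylinder: section is a regular 6-gon, circumradius r=11 (perimeter = 2·6·11.000·sin(180°/6) = 66.00 mm). Overall, the cross-section is a single solid region. Total boundary length (outer) = 66.00 mm.

66.00 mm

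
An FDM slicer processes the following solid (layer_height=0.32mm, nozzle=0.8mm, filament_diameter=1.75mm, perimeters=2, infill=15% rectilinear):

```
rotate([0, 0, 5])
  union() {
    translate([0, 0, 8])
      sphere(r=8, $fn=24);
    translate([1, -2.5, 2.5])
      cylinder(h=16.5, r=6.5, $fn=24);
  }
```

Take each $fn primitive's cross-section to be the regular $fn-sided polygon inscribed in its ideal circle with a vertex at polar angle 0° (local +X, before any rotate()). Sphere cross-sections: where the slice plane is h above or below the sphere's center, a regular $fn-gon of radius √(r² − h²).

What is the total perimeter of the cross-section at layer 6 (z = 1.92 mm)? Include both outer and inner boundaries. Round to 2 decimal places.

32.58 mm

At z = 1.92 mm: the r=8 sphere contributes a regular 24-gon of circumradius √(8²−6.08²) = 5.199 (perimeter = 2·24·5.199·sin(180°/24) = 32.58 mm); the cylinder at (1, -2.5) is absent (z outside [2.5, 19]); Merging all regions: only the r=8 sphere is present, so the union is just that shape — boundary = 32.58 mm; (whole slice rotated 5° about Z — lengths, areas and connectivity unchanged). Overall, the cross-section is a single solid region. Total boundary length (outer) = 32.58 mm.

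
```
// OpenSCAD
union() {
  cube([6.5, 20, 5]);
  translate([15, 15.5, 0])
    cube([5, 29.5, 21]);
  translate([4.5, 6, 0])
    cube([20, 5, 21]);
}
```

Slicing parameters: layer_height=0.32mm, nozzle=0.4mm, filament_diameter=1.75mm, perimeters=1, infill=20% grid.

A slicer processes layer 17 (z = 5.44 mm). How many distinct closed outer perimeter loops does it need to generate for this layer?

2

At z = 5.44 mm: the cube is absent (z outside [0, 5]); the 5×29.5 cube at (15, 15.5) contributes its full rectangle; the cube at (4.5, 6) (footprint 20×5) is included at this height; Taking the union: the 2 present regions are separate (no shared area or edge), so areas and boundary lengths simply add and each stays a separate island — 2 connected regions. The result has 2 disconnected regions.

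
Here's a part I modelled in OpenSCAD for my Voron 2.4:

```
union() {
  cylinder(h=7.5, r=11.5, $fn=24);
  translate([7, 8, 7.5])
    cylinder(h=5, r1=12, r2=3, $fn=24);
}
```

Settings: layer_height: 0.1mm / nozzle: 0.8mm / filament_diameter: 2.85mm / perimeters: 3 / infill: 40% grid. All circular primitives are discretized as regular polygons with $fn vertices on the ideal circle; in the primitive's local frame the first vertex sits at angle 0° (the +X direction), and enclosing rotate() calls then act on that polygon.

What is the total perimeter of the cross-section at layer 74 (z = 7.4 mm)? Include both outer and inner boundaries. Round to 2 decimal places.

72.05 mm

At z = 7.4 mm: the cylinder: section is a regular 24-gon, circumradius r=11.5 (perimeter = 2·24·11.500·sin(180°/24) = 72.05 mm); the cone at (7, 8) does not reach this height (z outside [7.5, 12.5]); Combining (union): only the r=11.5 cylinder is present, so the union is just that shape — boundary = 72.05 mm. Overall, the cross-section is a single solid region. Total boundary length (outer) = 72.05 mm.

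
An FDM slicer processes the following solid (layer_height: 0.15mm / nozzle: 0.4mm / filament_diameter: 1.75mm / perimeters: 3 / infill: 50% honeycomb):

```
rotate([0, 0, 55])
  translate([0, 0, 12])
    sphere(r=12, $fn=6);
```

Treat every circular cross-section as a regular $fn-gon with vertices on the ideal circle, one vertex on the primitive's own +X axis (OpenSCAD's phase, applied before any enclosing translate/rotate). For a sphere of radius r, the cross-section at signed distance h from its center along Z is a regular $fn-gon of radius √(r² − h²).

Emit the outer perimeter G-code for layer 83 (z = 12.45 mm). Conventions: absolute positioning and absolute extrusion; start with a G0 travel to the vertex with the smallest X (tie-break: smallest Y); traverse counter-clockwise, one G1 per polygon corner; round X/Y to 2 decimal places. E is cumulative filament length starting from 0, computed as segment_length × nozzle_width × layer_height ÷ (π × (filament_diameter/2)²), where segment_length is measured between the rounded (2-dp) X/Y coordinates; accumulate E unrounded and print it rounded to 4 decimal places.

G0 X-11.95 Y1.05 Z12.45
G1 X-6.88 Y-9.82 E0.2992
G1 X5.07 Y-10.87 E0.5984
G1 X11.95 Y-1.05 E0.8975
G1 X6.88 Y9.82 E1.1967
G1 X-5.07 Y10.87 E1.4960
G1 X-11.95 Y1.05 E1.7951

At z = 12.45 mm: the r=12 sphere contributes a regular 6-gon of circumradius √(12²−0.45²) = 11.992; (rotated 55° about Z; rotation is an isometry so areas/perimeters/island counts are preserved). The outline is a single polygon with 6 vertices. Extrusion per mm of travel: 0.4 × 0.15 / (π × 0.875²) = 0.024945. Accumulating E over each segment gives final E = 1.7951.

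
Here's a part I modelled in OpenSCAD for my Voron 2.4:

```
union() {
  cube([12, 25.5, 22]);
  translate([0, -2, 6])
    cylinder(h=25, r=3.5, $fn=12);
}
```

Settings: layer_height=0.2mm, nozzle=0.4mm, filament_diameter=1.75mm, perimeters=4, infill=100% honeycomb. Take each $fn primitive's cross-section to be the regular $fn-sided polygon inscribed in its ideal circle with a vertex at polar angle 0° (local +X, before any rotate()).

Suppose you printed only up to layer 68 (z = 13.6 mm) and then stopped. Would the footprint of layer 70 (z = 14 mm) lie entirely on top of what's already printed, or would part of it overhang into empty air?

entirely on top

Compare the two slices. At z = 13.6: the 12×25.5 cube contributes its full rectangle (area 306.00 mm²); the r=3.5 cylinder at (0, -2) contributes a regular 12-gon of circumradius 3.5 (area = (12/2)·3.500²·sin(360°/12) = 36.75 mm²); Merging all regions: the regions partially overlap — summed areas 342.75 mm² minus the doubly-counted overlap 2.75 mm² gives 340.00 mm² — area = 340.00 mm². At z = 14: the cube is present — its section is the full 12×25.5 rectangle (area 306.00 mm²); the r=3.5 cylinder at (0, -2) gives a regular 12-gon of circumradius 3.5 (constant along its height) (area = (12/2)·3.500²·sin(360°/12) = 36.75 mm²); Merging all regions: the regions partially overlap — summed areas 342.75 mm² minus the doubly-counted overlap 2.75 mm² gives 340.00 mm² — area = 340.00 mm². Checking containment: the cross-section at z = 14 is a subset of the cross-section at z = 13.6.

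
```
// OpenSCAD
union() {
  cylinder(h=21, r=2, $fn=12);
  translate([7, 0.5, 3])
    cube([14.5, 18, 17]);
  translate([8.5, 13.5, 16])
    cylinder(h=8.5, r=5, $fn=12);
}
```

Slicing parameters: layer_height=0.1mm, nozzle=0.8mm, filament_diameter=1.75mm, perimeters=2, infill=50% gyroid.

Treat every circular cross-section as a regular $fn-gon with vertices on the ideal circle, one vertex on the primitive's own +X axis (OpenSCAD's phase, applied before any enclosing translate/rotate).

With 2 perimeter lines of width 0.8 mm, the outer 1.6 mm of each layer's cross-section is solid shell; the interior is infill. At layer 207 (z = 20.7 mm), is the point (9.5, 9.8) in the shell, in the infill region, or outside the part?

At z = 20.7 mm: the cylinder: section is a regular 12-gon, circumradius r=2; the cube at (7, 0.5) does not reach this height (z outside [3, 20]); the r=5 cylinder at (8.5, 13.5) contributes a regular 12-gon of circumradius 5; Taking the union: the 2 present regions are separate (no shared area or edge), so areas and boundary lengths simply add and each stays a separate island — 2 connected regions. Overall, the cross-section has 2 separate islands. The nearest boundary edge runs (11.00, 9.17)→(8.50, 8.50); distance from the point to it = 1.00 mm. (Shell/infill is judged within the island containing the point — the largest one.) The point is inside the cross-section, 1.00 mm from the nearest boundary — within the 1.6 mm shell band (2 × 0.8).

shell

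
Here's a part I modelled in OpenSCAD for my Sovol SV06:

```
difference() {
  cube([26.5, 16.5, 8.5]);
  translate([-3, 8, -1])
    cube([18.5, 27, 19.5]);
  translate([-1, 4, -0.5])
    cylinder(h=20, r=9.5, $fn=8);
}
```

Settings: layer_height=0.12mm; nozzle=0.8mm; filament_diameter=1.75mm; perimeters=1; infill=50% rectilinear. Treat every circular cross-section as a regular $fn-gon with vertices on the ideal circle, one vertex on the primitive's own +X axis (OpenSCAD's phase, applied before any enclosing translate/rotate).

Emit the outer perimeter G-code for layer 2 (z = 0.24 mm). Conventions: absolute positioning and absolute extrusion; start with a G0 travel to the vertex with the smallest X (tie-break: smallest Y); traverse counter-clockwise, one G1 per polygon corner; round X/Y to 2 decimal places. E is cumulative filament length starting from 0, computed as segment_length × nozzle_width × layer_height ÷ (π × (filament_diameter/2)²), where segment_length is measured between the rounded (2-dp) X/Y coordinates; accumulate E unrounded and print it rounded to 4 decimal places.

At z = 0.24 mm: the cube is present — its section is the full 26.5×16.5 rectangle; the cube at (-3, 8) is present — its section is the full 18.5×27 rectangle; the r=9.5 cylinder at (-1, 4) contributes a regular 8-gon of circumradius 9.5; Subtracting the remaining from the first: starting from the 26.5×16.5 cube, the 18.5×27 cube at (-3, 8) partially overlaps it — only the 131.75 mm² overlap (of its 499.50 mm²) is removed, clipping the outline; the r=9.5 cylinder at (-1, 4) partially overlaps it — only the 61.37 mm² overlap (of its 255.27 mm²) is removed, clipping the outline — 1 connected region. The outline is a single polygon with 7 vertices. Extrusion per mm of travel: 0.8 × 0.12 / (π × 0.875²) = 0.039912. Accumulating E over each segment gives final E = 2.9129.

G0 X6.84 Y0.00 Z0.24
G1 X26.50 Y0.00 E0.7847
G1 X26.50 Y16.50 E1.4432
G1 X15.50 Y16.50 E1.8823
G1 X15.50 Y8.00 E2.2215
G1 X6.84 Y8.00 E2.5672
G1 X8.50 Y4.00 E2.7400
G1 X6.84 Y0.00 E2.9129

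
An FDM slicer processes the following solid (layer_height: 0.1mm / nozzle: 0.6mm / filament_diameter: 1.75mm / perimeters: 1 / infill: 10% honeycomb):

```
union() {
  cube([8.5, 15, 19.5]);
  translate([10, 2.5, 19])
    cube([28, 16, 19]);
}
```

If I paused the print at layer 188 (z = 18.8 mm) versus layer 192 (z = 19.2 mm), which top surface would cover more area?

layer 192 (z = 19.2 mm)

Layer 188 (z = 18.8): the cube is present — its section is the full 8.5×15 rectangle (area 127.50 mm²); the cube at (10, 2.5) is not intersected at this z (z outside [19, 38]); Combining (union): only the 8.5×15 cube is present, so the union is just that shape — area = 127.50 mm². So its area = 127.50 mm². Layer 192 (z = 19.2): the cube is present — its section is the full 8.5×15 rectangle (area 127.50 mm²); the cube at (10, 2.5) is present — its section is the full 28×16 rectangle (area 448.00 mm²); Merging all regions: the 2 present regions are separate (no shared area or edge), so areas and boundary lengths simply add and each stays a separate island — area = 575.50 mm². So its area = 575.50 mm². Layer 192 is larger (575.50 vs 127.50 mm²).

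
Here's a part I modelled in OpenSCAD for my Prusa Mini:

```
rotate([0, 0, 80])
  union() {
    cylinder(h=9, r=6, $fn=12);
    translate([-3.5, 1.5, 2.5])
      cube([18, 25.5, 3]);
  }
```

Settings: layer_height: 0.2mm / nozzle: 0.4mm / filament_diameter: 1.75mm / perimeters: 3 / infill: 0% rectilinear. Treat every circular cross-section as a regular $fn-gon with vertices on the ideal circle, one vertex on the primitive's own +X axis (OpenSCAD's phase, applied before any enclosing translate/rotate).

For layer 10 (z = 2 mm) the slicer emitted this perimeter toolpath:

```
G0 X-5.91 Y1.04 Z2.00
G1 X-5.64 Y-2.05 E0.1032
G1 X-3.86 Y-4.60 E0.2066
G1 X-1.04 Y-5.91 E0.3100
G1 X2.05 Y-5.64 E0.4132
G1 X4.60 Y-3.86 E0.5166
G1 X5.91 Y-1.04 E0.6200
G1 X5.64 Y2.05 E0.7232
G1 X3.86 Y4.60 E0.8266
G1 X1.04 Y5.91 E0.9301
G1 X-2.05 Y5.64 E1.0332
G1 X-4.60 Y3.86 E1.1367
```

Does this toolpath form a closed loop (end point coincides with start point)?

Start point (G0): (-5.91, 1.04). End point (last G1): the path does not return to the start — open.

no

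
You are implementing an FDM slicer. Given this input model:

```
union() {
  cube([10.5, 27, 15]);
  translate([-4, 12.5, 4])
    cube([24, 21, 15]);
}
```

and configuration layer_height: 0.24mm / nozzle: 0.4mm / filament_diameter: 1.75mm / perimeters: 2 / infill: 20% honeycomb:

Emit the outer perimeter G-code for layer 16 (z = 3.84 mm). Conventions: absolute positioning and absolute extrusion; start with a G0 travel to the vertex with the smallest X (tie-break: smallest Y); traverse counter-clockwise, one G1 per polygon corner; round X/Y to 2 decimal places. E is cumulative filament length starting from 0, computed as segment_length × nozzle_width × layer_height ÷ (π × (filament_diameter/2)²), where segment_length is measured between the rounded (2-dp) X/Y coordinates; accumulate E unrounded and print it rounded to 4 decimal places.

G0 X0.00 Y0.00 Z3.84
G1 X10.50 Y0.00 E0.4191
G1 X10.50 Y27.00 E1.4967
G1 X0.00 Y27.00 E1.9158
G1 X0.00 Y0.00 E2.9934

At z = 3.84 mm: the cube is present — its section is the full 10.5×27 rectangle; the cube at (-4, 12.5) is absent (z outside [4, 19]); Combining (union): only the 10.5×27 cube is present, so the union is just that shape — 1 connected region. The outline is a single polygon with 4 vertices. Extrusion per mm of travel: 0.4 × 0.24 / (π × 0.875²) = 0.039912. Accumulating E over each segment gives final E = 2.9934.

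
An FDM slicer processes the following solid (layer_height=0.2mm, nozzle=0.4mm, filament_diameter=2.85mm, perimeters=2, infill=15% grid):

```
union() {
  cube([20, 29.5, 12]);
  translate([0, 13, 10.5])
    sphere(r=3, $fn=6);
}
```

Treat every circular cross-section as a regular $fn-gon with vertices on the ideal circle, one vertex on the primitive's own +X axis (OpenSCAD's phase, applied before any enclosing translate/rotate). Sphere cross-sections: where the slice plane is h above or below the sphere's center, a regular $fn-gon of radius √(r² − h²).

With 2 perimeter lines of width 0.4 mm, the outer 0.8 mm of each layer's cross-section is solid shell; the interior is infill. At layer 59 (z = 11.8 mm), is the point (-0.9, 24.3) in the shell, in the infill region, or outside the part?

outside

At z = 11.8 mm: the cube is present — its section is the full 20×29.5 rectangle; the sphere at (0, 13): section is a regular 6-gon, circumradius = √(r²−h²) = √(3²−1.3²) = 2.704; Combining (union): the regions partially overlap (shared area 9.50 mm²), so overlapping operands fuse into one piece — 1 connected region. Overall, the cross-section is a single solid region. The nearest boundary edge runs (0.00, 15.34)→(0.00, 29.50); distance from the point to it = 0.90 mm. The point is not inside any of the regions above, so it lies outside the cross-section (0.90 mm from the nearest boundary).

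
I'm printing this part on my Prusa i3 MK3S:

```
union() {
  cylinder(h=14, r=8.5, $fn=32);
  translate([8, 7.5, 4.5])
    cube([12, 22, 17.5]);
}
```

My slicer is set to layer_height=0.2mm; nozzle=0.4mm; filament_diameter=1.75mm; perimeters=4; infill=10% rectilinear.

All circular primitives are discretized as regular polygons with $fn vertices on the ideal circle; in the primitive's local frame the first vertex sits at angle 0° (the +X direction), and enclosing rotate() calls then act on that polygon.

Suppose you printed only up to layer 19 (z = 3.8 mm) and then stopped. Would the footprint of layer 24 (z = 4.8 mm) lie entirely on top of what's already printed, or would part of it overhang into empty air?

Compare the two slices. At z = 3.8: the cylinder: section is a regular 32-gon, circumradius r=8.5 (area = (32/2)·8.500²·sin(360°/32) = 225.52 mm²); the cube at (8, 7.5) does not reach this height (z outside [4.5, 22]); Taking the union: only the r=8.5 cylinder is present, so the union is just that shape — area = 225.52 mm². At z = 4.8: the r=8.5 cylinder gives a regular 32-gon of circumradius 8.5 (constant along its height) (area = (32/2)·8.500²·sin(360°/32) = 225.52 mm²); the cube at (8, 7.5) is present — its section is the full 12×22 rectangle (area 264.00 mm²); Taking the union: the 2 present regions are separate (no shared area or edge), so areas and boundary lengths simply add and each stays a separate island — area = 489.52 mm². Checking containment: at z = 4.8 the cross-section extends beyond the z = 3.8 cross-section by about 264.00 mm².

part overhangs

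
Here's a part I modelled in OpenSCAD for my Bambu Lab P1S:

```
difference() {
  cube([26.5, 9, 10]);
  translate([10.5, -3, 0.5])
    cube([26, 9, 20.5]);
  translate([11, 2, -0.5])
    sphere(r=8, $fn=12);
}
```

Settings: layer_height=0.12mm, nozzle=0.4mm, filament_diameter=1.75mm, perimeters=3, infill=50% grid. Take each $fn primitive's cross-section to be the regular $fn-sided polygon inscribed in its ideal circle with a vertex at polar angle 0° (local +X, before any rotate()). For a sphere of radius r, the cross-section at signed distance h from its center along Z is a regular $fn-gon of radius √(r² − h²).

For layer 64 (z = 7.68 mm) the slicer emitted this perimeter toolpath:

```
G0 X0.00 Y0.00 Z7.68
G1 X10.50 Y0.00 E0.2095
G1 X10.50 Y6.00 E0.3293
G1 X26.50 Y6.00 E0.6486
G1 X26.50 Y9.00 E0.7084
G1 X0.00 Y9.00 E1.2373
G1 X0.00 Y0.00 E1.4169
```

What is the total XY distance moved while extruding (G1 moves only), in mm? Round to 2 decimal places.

Sum the Euclidean lengths of each G1 segment: total = 71.00 mm.

71.00 mm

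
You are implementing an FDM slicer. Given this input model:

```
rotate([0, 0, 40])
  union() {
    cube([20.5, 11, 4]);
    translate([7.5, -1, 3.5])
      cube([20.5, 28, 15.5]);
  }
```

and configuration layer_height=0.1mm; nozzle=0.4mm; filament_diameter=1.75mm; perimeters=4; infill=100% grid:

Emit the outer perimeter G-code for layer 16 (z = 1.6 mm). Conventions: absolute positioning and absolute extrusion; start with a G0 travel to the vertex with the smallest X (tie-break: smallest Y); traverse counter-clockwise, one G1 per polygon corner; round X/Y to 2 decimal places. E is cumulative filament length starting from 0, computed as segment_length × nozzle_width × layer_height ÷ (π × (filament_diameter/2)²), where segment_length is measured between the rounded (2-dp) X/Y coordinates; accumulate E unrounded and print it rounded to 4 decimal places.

G0 X-7.07 Y8.43 Z1.60
G1 X0.00 Y0.00 E0.1830
G1 X15.70 Y13.18 E0.5239
G1 X8.63 Y21.60 E0.7067
G1 X-7.07 Y8.43 E1.0475

At z = 1.6 mm: the 20.5×11 cube contributes its full rectangle; the cube at (7.5, -1) is absent (z outside [3.5, 19]); Merging all regions: only the 20.5×11 cube is present, so the union is just that shape — 1 connected region; (rotated 40° about Z; rotation is an isometry so areas/perimeters/island counts are preserved). The outline is a single polygon with 4 vertices. Extrusion per mm of travel: 0.4 × 0.1 / (π × 0.875²) = 0.016630. Accumulating E over each segment gives final E = 1.0475.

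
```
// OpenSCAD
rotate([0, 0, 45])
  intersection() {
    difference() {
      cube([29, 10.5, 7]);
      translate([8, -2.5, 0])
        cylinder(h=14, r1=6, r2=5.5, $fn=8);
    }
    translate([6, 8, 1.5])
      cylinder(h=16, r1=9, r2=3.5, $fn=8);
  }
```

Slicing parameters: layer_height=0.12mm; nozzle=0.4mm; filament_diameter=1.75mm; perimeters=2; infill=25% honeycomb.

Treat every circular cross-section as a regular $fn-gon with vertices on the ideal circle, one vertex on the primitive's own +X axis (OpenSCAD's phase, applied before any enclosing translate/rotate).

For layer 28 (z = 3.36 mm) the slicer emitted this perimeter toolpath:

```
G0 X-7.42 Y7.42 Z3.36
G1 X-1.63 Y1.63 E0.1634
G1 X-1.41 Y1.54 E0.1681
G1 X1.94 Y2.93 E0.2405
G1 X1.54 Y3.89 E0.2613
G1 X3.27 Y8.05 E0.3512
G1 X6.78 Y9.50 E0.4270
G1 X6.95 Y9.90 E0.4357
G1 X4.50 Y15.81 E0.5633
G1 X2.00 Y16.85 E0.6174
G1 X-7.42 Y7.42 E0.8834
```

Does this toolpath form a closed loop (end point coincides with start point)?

yes

Start point (G0): (-7.42, 7.42). End point (last G1): the path returns to the start — closed.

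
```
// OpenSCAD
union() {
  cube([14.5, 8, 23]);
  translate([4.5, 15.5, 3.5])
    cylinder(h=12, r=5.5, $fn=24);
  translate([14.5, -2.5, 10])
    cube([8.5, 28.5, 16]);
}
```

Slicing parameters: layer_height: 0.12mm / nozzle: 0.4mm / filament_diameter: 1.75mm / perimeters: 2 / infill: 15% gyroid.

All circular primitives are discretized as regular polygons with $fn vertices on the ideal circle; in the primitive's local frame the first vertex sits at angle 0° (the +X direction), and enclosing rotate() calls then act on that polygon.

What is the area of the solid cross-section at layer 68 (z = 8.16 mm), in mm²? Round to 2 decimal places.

At z = 8.16 mm: the cube is present — its section is the full 14.5×8 rectangle (area 116.00 mm²); the cylinder at (4.5, 15.5): section is a regular 24-gon, circumradius r=5.5 (area = (24/2)·5.500²·sin(360°/24) = 93.95 mm²); the cube at (14.5, -2.5) is absent (z outside [10, 26]); Taking the union: the 2 present regions are separate (no shared area or edge), so areas and boundary lengths simply add and each stays a separate island — area = 209.95 mm². Overall, the cross-section has 2 separate islands. Net area = 209.95 mm².

209.95 mm²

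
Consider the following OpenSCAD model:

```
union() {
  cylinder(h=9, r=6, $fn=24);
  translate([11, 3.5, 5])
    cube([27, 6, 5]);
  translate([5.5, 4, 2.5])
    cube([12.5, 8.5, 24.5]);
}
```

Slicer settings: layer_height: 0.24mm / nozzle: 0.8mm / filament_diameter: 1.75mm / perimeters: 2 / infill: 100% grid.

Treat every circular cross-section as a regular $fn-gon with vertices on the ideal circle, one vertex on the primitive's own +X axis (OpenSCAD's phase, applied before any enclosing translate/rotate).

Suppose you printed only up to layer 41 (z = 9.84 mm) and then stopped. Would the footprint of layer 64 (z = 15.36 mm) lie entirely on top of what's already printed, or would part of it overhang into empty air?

entirely on top

Compare the two slices. At z = 9.84: the cylinder is absent (z outside [0, 9]); the cube at (11, 3.5) is present — its section is the full 27×6 rectangle (area 162.00 mm²); the 12.5×8.5 cube at (5.5, 4) contributes its full rectangle (area 106.25 mm²); Taking the union: the regions partially overlap — summed areas 268.25 mm² minus the doubly-counted overlap 38.50 mm² gives 229.75 mm² — area = 229.75 mm². At z = 15.36: the cylinder is absent (z outside [0, 9]); the cube at (11, 3.5) does not reach this height (z outside [5, 10]); the cube at (5.5, 4) (footprint 12.5×8.5) is included at this height (area 106.25 mm²); Combining (union): only the 12.5×8.5 cube at (5.5, 4) is present, so the union is just that shape — area = 106.25 mm². Checking containment: the cross-section at z = 15.36 is a subset of the cross-section at z = 9.84.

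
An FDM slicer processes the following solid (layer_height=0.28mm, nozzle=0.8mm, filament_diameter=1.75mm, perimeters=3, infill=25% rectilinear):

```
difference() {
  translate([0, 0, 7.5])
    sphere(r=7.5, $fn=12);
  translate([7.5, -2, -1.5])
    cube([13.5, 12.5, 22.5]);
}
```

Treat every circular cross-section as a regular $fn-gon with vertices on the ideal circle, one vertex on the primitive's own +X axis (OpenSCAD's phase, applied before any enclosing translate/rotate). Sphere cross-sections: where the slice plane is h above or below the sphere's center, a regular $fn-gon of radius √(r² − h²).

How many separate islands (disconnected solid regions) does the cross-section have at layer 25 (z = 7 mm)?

At z = 7 mm: the r=7.5 sphere contributes a regular 12-gon of circumradius √(7.5²−0.5²) = 7.483; the cube at (7.5, -2) (footprint 13.5×12.5) is included at this height; After the difference (first − rest): starting from the r=7.5 sphere, the 13.5×12.5 cube at (7.5, -2) misses the remaining region (no effect) — 1 connected region. Overall, the cross-section is a single solid region. Island count = 1.

1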